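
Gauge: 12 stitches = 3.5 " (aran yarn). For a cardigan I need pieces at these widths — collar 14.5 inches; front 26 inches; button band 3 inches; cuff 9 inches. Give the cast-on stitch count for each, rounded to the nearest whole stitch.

collar 50; front 89; button band 10; cuff 31.

Rate = 12/3.5 = 3.429 sts per in.
collar: 14.5 × 3.429 = 49.71 → 50.
front: 26 × 3.429 = 89.14 → 89.
button band: 3 × 3.429 = 10.29 → 10.
cuff: 9 × 3.429 = 30.86 → 31.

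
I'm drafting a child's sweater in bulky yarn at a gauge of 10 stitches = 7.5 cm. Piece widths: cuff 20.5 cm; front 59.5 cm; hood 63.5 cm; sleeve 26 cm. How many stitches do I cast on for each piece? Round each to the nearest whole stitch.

cuff 27; front 79; hood 85; sleeve 35.

Rate = 10/7.5 = 1.333 sts per cm.
cuff: 20.5 × 1.333 = 27.33 → 27.
front: 59.5 × 1.333 = 79.33 → 79.
hood: 63.5 × 1.333 = 84.67 → 85.
sleeve: 26 × 1.333 = 34.67 → 35.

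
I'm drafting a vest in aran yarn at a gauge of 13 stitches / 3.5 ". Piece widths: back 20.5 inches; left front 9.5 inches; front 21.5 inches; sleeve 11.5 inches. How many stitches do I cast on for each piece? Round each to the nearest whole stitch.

Rate = 13/3.5 = 3.714 sts per in.
back: 20.5 × 3.714 = 76.14 → 76.
left front: 9.5 × 3.714 = 35.29 → 35.
front: 21.5 × 3.714 = 79.86 → 80.
sleeve: 11.5 × 3.714 = 42.71 → 43.

back 76; left front 35; front 80; sleeve 43.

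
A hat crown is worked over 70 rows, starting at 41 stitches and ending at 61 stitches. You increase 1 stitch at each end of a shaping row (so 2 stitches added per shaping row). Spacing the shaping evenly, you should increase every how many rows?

Increase every 7th row.

Stitches to add: |61 − 41| = 20.
Shaping rows needed: 20 / 2 = 10.
70 rows / 10 = every 7 rows.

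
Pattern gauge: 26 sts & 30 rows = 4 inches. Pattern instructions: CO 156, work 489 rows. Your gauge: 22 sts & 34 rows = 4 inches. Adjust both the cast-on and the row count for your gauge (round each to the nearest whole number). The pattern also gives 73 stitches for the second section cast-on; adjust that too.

Stitches: 156 × 22/26 = 132.00 → 132.
Rows: 489 × 34/30 = 554.20 → 554.
second section cast-on: 73 × 22/26 = 61.77 → 62.

Cast on 132 stitches; work 554 rows; second section cast-on 62 stitches.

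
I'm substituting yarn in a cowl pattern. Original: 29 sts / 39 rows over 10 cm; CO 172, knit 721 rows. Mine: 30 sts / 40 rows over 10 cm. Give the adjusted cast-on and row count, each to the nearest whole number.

Stitches: 172 × 30/29 = 177.93 → 178.
Rows: 721 × 40/39 = 739.49 → 739.

Cast on 178 stitches; work 739 rows.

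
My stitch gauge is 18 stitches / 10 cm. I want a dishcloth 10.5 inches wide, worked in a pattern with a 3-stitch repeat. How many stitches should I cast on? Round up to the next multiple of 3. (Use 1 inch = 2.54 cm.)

10.5 in = 10.5 × 2.54 = 26.67 cm.
18 / 10 = 1.8 sts/cm.
26.67 × 1.8 = 48.01 sts.
→ 51.

51 stitches.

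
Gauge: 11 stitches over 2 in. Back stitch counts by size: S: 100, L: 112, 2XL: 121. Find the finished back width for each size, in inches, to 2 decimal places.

11/2 = 5.5 sts per in.
S: 100 / 5.5 = 18.182 → 18.18 in.
L: 112 / 5.5 = 20.364 → 20.36 in.
2XL: 121 / 5.5 = 22.000 → 22.00 in.

S 18.18 inches; L 20.36 inches; 2XL 22.00 inches.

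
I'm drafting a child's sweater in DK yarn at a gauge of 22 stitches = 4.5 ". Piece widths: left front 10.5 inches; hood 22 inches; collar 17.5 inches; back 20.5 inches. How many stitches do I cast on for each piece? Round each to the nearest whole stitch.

Rate = 22/4.5 = 4.889 sts per in.
left front: 10.5 × 4.889 = 51.33 → 51.
hood: 22 × 4.889 = 107.56 → 108.
collar: 17.5 × 4.889 = 85.56 → 86.
back: 20.5 × 4.889 = 100.22 → 100.

left front 51; hood 108; collar 86; back 100.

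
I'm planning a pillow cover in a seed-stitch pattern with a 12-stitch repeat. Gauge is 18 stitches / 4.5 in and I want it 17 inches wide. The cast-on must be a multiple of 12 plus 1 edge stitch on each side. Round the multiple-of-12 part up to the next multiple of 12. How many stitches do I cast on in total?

Cast on 74 stitches.

18 / 4.5 = 4 sts per inch.
17 × 4 = 68.00 sts.
Less 2 edge sts → 66.00 for the repeat.
Next multiple of 12: 72.
Add back 2 edge sts → 74.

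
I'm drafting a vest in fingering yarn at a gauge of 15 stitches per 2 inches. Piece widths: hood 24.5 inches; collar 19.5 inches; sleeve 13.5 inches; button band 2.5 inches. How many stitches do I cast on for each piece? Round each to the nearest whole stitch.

hood 184; collar 146; sleeve 101; button band 19.

Rate = 15/2 = 7.5 sts per in.
hood: 24.5 × 7.5 = 183.75 → 184.
collar: 19.5 × 7.5 = 146.25 → 146.
sleeve: 13.5 × 7.5 = 101.25 → 101.
button band: 2.5 × 7.5 = 18.75 → 19.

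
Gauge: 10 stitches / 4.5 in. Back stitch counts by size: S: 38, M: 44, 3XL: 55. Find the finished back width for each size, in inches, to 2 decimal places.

10/4.5 = 2.222 sts per in.
S: 38 / 2.222 = 17.100 → 17.10 in.
M: 44 / 2.222 = 19.800 → 19.80 in.
3XL: 55 / 2.222 = 24.750 → 24.75 in.

S 17.10 inches; M 19.80 inches; 3XL 24.75 inches.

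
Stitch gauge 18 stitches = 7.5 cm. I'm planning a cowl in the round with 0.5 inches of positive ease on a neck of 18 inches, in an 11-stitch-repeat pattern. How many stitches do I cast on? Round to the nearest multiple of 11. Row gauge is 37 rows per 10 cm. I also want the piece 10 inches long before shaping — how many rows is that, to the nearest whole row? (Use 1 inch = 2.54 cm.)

Finished = 18 + 0.5 = 18.5 inches.
18.5 inches × 2.54 = 46.99 cm.
18/7.5 = 2.4 sts per cm; 46.99 × 2.4 = 112.78 sts.
Nearest multiple of 11 → 110.
10 inches = 25.40 cm; × 3.7 = 93.98 → 94 rows.

Cast on 110 stitches; work 94 rows.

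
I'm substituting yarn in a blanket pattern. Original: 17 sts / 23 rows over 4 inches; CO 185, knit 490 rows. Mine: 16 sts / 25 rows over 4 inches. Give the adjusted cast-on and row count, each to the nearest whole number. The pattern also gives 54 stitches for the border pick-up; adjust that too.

Stitches: 185 × 16/17 = 174.12 → 174.
Rows: 490 × 25/23 = 532.61 → 533.
border pick-up: 54 × 16/17 = 50.82 → 51.

Cast on 174 stitches; work 533 rows; border pick-up 51 stitches.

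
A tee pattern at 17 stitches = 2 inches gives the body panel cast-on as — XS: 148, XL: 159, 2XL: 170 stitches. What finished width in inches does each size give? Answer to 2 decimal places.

17/2 = 8.5 sts per in.
XS: 148 / 8.5 = 17.412 → 17.41 in.
XL: 159 / 8.5 = 18.706 → 18.71 in.
2XL: 170 / 8.5 = 20.000 → 20.00 in.

XS 17.41 inches; XL 18.71 inches; 2XL 20.00 inches.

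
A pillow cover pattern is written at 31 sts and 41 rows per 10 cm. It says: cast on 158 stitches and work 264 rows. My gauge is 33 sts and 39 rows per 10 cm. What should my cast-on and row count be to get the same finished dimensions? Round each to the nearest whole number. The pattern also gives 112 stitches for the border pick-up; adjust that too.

Stitches: 158 × 33/31 = 168.19 → 168.
Rows: 264 × 39/41 = 251.12 → 251.
border pick-up: 112 × 33/31 = 119.23 → 119.

Cast on 168 stitches; work 251 rows; border pick-up 119 stitches.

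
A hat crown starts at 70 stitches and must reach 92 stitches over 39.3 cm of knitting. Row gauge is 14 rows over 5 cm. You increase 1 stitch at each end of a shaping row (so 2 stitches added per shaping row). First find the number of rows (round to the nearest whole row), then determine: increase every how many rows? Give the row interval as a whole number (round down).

Rows = 39.3 × 2.8 = 110.0 → 110 rows.
Stitches to add: 22 → 11 shaping rows (at 2 st each).
110 / 11 = 10.00 → every 10 rows.

Increase every 10th row.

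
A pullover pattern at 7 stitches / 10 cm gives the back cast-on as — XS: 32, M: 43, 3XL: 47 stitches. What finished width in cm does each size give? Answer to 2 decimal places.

XS 45.71 cm; M 61.43 cm; 3XL 67.14 cm.

7/10 = 0.7 sts per cm.
XS: 32 / 0.7 = 45.714 → 45.71 cm.
M: 43 / 0.7 = 61.429 → 61.43 cm.
3XL: 47 / 0.7 = 67.143 → 67.14 cm.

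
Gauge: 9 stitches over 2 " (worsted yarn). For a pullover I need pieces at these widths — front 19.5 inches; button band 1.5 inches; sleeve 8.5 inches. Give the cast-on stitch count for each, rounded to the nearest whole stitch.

Rate = 9/2 = 4.5 sts per in.
front: 19.5 × 4.5 = 87.75 → 88.
button band: 1.5 × 4.5 = 6.75 → 7.
sleeve: 8.5 × 4.5 = 38.25 → 38.

front 88; button band 7; sleeve 38.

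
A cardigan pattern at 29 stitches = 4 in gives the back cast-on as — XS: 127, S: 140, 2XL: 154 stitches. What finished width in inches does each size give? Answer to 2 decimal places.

XS 17.52 inches; S 19.31 inches; 2XL 21.24 inches.

29/4 = 7.25 sts per in.
XS: 127 / 7.25 = 17.517 → 17.52 in.
S: 140 / 7.25 = 19.310 → 19.31 in.
2XL: 154 / 7.25 = 21.241 → 21.24 in.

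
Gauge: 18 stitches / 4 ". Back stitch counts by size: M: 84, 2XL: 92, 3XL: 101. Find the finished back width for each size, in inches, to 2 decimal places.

18/4 = 4.5 sts per in.
M: 84 / 4.5 = 18.667 → 18.67 in.
2XL: 92 / 4.5 = 20.444 → 20.44 in.
3XL: 101 / 4.5 = 22.444 → 22.44 in.

M 18.67 inches; 2XL 20.44 inches; 3XL 22.44 inches.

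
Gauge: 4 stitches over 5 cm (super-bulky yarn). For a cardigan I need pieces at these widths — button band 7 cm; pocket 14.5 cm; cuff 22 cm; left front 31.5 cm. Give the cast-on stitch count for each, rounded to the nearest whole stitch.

button band 6; pocket 12; cuff 18; left front 25.

Rate = 4/5 = 0.8 sts per cm.
button band: 7 × 0.8 = 5.60 → 6.
pocket: 14.5 × 0.8 = 11.60 → 12.
cuff: 22 × 0.8 = 17.60 → 18.
left front: 31.5 × 0.8 = 25.20 → 25.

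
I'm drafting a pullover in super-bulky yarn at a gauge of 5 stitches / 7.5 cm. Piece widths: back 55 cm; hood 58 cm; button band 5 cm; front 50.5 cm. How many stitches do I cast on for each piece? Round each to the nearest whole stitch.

back 37; hood 39; button band 3; front 34.

Rate = 5/7.5 = 0.667 sts per cm.
back: 55 × 0.667 = 36.67 → 37.
hood: 58 × 0.667 = 38.67 → 39.
button band: 5 × 0.667 = 3.33 → 3.
front: 50.5 × 0.667 = 33.67 → 34.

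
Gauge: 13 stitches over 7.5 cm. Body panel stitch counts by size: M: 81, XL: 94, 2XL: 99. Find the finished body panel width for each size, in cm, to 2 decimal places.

13/7.5 = 1.733 sts per cm.
M: 81 / 1.733 = 46.731 → 46.73 cm.
XL: 94 / 1.733 = 54.231 → 54.23 cm.
2XL: 99 / 1.733 = 57.115 → 57.12 cm.

M 46.73 cm; XL 54.23 cm; 2XL 57.12 cm.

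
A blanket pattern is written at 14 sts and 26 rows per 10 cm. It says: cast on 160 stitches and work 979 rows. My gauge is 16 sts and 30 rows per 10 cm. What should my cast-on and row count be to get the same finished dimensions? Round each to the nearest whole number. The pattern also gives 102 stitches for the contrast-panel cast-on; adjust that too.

Cast on 183 stitches; work 1130 rows; contrast-panel cast-on 117 stitches.

Stitches: 160 × 16/14 = 182.86 → 183.
Rows: 979 × 30/26 = 1129.62 → 1130.
contrast-panel cast-on: 102 × 16/14 = 116.57 → 117.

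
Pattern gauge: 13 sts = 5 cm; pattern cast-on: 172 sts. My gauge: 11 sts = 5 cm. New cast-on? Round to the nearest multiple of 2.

146 stitches.

Scale factor = 11 / 13 = 0.846.
172 × 11 / 13 = 145.54 sts.
→ 146 sts.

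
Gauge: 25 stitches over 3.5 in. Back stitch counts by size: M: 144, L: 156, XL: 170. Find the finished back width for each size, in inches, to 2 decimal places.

M 20.16 inches; L 21.84 inches; XL 23.80 inches.

25/3.5 = 7.143 sts per in.
M: 144 / 7.143 = 20.160 → 20.16 in.
L: 156 / 7.143 = 21.840 → 21.84 in.
XL: 170 / 7.143 = 23.800 → 23.80 in.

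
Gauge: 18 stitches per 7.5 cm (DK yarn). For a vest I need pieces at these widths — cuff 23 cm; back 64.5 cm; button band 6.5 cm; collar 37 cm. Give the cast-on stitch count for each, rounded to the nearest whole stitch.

cuff 55; back 155; button band 16; collar 89.

Rate = 18/7.5 = 2.4 sts per cm.
cuff: 23 × 2.4 = 55.20 → 55.
back: 64.5 × 2.4 = 154.80 → 155.
button band: 6.5 × 2.4 = 15.60 → 16.
collar: 37 × 2.4 = 88.80 → 89.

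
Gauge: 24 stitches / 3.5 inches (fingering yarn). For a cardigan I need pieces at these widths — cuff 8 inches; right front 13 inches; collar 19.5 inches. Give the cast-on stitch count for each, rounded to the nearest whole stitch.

Rate = 24/3.5 = 6.857 sts per in.
cuff: 8 × 6.857 = 54.86 → 55.
right front: 13 × 6.857 = 89.14 → 89.
collar: 19.5 × 6.857 = 133.71 → 134.

cuff 55; right front 89; collar 134.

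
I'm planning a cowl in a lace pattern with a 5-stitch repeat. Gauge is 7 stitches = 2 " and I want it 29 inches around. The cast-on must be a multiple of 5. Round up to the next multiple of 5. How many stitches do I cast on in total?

CO 105 sts.

7 / 2 = 3.5 sts per inch.
29 × 3.5 = 101.50 sts.
Next multiple of 5: 105.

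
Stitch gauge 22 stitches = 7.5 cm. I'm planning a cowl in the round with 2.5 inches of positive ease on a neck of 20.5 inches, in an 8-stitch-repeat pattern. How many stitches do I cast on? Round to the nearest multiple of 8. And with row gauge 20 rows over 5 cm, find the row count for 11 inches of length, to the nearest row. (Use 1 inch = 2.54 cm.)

Finished = 20.5 + 2.5 = 23 inches.
23 inches × 2.54 = 58.42 cm.
22/7.5 = 2.933 sts per cm; 58.42 × 2.933 = 171.37 sts.
Nearest multiple of 8 → 168.
11 inches = 27.94 cm; × 4 = 111.76 → 112 rows.

Cast on 168 stitches; work 112 rows.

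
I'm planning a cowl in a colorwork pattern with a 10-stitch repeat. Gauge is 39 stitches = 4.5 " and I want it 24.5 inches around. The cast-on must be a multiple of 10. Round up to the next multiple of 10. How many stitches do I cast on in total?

Cast on 220 stitches.

39 / 4.5 = 8.667 sts per inch.
24.5 × 8.667 = 212.33 sts.
Next multiple of 10: 220.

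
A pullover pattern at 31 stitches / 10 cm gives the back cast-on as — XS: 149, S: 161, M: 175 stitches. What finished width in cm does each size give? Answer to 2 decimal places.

XS 48.06 cm; S 51.94 cm; M 56.45 cm.

31/10 = 3.1 sts per cm.
XS: 149 / 3.1 = 48.065 → 48.06 cm.
S: 161 / 3.1 = 51.935 → 51.94 cm.
M: 175 / 3.1 = 56.452 → 56.45 cm.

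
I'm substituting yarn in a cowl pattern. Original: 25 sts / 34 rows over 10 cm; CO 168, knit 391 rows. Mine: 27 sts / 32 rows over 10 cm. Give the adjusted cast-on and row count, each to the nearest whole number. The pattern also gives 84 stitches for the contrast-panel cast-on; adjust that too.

Stitches: 168 × 27/25 = 181.44 → 181.
Rows: 391 × 32/34 = 368.00 → 368.
contrast-panel cast-on: 84 × 27/25 = 90.72 → 91.

Cast on 181 stitches; work 368 rows; contrast-panel cast-on 91 stitches.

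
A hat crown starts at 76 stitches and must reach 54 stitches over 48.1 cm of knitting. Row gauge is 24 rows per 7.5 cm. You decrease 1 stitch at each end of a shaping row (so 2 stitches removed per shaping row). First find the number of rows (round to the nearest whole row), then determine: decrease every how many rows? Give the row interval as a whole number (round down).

Decrease every 14th row.

Rows = 48.1 × 3.2 = 153.9 → 154 rows.
Stitches to remove: 22 → 11 shaping rows (at 2 st each).
154 / 11 = 14.00 → every 14 rows.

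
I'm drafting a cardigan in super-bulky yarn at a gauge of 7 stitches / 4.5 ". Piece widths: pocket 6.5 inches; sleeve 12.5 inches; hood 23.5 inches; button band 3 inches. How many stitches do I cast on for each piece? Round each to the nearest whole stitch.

Rate = 7/4.5 = 1.556 sts per in.
pocket: 6.5 × 1.556 = 10.11 → 10.
sleeve: 12.5 × 1.556 = 19.44 → 19.
hood: 23.5 × 1.556 = 36.56 → 37.
button band: 3 × 1.556 = 4.67 → 5.

pocket 10; sleeve 19; hood 37; button band 5.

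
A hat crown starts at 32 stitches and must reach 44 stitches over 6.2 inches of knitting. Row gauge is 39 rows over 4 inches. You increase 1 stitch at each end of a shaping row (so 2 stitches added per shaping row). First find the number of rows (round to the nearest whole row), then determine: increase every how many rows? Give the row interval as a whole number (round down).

Increase every 10th row.

Rows = 6.2 × 9.75 = 60.5 → 60 rows.
Stitches to add: 12 → 6 shaping rows (at 2 st each).
60 / 6 = 10.00 → every 10 rows.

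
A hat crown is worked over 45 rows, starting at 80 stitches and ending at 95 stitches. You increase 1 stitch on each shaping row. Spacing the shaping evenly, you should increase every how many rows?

Increase every 3rd row.

Stitches to add: |95 − 80| = 15.
Shaping rows needed: 15 / 1 = 15.
45 rows / 15 = every 3 rows.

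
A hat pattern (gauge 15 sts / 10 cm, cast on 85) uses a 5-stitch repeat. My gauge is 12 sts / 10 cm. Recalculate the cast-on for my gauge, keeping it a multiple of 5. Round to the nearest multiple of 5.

CO 70 sts.

85 × 12 / 15 = 68.00.
Nearest multiple of 5: 70.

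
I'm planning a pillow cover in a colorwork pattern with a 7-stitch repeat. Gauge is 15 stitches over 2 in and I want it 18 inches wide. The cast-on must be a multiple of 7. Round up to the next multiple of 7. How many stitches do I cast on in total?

Cast on 140 stitches.

15 / 2 = 7.5 sts per inch.
18 × 7.5 = 135.00 sts.
Next multiple of 7: 140.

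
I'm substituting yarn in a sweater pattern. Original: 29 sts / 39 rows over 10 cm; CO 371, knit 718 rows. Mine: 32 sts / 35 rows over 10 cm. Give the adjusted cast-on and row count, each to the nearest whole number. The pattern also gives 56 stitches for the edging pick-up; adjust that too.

Stitches: 371 × 32/29 = 409.38 → 409.
Rows: 718 × 35/39 = 644.36 → 644.
edging pick-up: 56 × 32/29 = 61.79 → 62.

Cast on 409 stitches; work 644 rows; edging pick-up 62 stitches.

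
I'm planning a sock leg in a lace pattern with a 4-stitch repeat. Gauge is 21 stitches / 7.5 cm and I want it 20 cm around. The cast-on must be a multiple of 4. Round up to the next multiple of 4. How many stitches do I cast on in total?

56 stitches.

21 / 7.5 = 2.8 sts per cm.
20 × 2.8 = 56.00 sts.
Next multiple of 4: 56.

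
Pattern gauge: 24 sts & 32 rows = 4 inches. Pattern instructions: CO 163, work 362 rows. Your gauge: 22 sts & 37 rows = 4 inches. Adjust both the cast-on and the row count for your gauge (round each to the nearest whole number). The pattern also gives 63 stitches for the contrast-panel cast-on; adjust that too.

Cast on 149 stitches; work 419 rows; contrast-panel cast-on 58 stitches.

Stitches: 163 × 22/24 = 149.42 → 149.
Rows: 362 × 37/32 = 418.56 → 419.
contrast-panel cast-on: 63 × 22/24 = 57.75 → 58.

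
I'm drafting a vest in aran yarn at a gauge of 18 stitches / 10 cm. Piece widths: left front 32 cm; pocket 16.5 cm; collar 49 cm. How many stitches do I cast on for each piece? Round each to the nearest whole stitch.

Rate = 18/10 = 1.8 sts per cm.
left front: 32 × 1.8 = 57.60 → 58.
pocket: 16.5 × 1.8 = 29.70 → 30.
collar: 49 × 1.8 = 88.20 → 88.

left front 58; pocket 30; collar 88.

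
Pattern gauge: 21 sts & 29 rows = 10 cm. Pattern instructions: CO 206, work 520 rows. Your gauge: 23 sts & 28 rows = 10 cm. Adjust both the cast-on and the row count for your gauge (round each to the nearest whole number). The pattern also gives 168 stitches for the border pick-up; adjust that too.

Stitches: 206 × 23/21 = 225.62 → 226.
Rows: 520 × 28/29 = 502.07 → 502.
border pick-up: 168 × 23/21 = 184.00 → 184.

Cast on 226 stitches; work 502 rows; border pick-up 184 stitches.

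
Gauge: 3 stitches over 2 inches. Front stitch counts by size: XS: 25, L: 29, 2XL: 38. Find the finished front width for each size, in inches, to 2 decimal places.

XS 16.67 inches; L 19.33 inches; 2XL 25.33 inches.

3/2 = 1.5 sts per in.
XS: 25 / 1.5 = 16.667 → 16.67 in.
L: 29 / 1.5 = 19.333 → 19.33 in.
2XL: 38 / 1.5 = 25.333 → 25.33 in.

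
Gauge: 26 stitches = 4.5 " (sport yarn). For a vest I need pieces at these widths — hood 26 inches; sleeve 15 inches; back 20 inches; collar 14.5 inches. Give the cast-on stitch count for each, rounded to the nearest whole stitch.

hood 150; sleeve 87; back 116; collar 84.

Rate = 26/4.5 = 5.778 sts per in.
hood: 26 × 5.778 = 150.22 → 150.
sleeve: 15 × 5.778 = 86.67 → 87.
back: 20 × 5.778 = 115.56 → 116.
collar: 14.5 × 5.778 = 83.78 → 84.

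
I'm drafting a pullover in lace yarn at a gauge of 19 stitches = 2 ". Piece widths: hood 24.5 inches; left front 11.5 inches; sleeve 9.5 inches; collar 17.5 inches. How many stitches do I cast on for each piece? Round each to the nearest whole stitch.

Rate = 19/2 = 9.5 sts per in.
hood: 24.5 × 9.5 = 232.75 → 233.
left front: 11.5 × 9.5 = 109.25 → 109.
sleeve: 9.5 × 9.5 = 90.25 → 90.
collar: 17.5 × 9.5 = 166.25 → 166.

hood 233; left front 109; sleeve 90; collar 166.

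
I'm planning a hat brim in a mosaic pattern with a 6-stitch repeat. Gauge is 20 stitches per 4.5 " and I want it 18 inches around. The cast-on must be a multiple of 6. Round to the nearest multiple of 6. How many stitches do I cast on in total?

20 / 4.5 = 4.444 sts per inch.
18 × 4.444 = 80.00 sts.
Nearest multiple of 6: 78.

Cast on 78 stitches.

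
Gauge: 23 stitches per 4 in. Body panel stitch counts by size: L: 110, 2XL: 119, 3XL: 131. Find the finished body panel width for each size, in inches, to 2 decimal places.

23/4 = 5.75 sts per in.
L: 110 / 5.75 = 19.130 → 19.13 in.
2XL: 119 / 5.75 = 20.696 → 20.70 in.
3XL: 131 / 5.75 = 22.783 → 22.78 in.

L 19.13 inches; 2XL 20.70 inches; 3XL 22.78 inches.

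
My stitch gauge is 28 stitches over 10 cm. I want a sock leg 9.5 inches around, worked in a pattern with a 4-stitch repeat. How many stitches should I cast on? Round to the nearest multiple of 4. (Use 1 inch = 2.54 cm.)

9.5 in = 9.5 × 2.54 = 24.13 cm.
28 / 10 = 2.8 sts/cm.
24.13 × 2.8 = 67.56 sts.
→ 68.

Cast on 68 stitches.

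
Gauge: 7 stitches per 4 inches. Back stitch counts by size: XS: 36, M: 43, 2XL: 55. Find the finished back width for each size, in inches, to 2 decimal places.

XS 20.57 inches; M 24.57 inches; 2XL 31.43 inches.

7/4 = 1.75 sts per in.
XS: 36 / 1.75 = 20.571 → 20.57 in.
M: 43 / 1.75 = 24.571 → 24.57 in.
2XL: 55 / 1.75 = 31.429 → 31.43 in.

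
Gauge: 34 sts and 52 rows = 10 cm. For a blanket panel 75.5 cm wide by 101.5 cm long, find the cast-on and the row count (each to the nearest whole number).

Stitch gauge = 34/10 = 3.4 sts/cm; 75.5 × 3.4 = 256.70 → 257 sts.
Row gauge = 52/10 = 5.2 rows/cm; 101.5 × 5.2 = 527.80 → 528 rows.

Cast on 257 stitches and work 528 rows.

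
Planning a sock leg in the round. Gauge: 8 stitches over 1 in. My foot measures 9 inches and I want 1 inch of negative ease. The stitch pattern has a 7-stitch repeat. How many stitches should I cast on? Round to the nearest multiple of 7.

Finished = 9 − 1 = 8 inches.
8 / 1 = 8 sts/in.
8 × 8 = 64.00 sts.
Nearest multiple of 7: 63.

63 stitches.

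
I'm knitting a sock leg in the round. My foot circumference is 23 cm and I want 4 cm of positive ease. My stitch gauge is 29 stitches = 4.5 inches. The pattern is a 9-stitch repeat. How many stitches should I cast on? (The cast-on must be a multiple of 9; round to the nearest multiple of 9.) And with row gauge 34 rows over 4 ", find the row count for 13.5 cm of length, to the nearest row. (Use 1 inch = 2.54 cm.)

Cast on 72 stitches; work 45 rows.

Finished = 23 + 4 = 27 cm.
27 cm × 1/2.54 = 10.63 inches.
29/4.5 = 6.444 sts per in; 10.63 × 6.444 = 68.50 sts.
Nearest multiple of 9 → 72.
13.5 cm = 5.31 inches; × 8.5 = 45.18 → 45 rows.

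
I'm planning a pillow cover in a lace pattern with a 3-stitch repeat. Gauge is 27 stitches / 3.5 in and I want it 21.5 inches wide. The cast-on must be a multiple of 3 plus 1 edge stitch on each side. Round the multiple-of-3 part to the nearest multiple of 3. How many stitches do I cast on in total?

167 stitches.

27 / 3.5 = 7.714 sts per inch.
21.5 × 7.714 = 165.86 sts.
Less 2 edge sts → 163.86 for the repeat.
Nearest multiple of 3: 165.
Add back 2 edge sts → 167.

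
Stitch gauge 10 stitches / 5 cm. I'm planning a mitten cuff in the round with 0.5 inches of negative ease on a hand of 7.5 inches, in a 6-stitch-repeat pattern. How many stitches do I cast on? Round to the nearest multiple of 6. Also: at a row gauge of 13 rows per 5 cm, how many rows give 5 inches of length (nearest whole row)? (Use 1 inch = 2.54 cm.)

Cast on 36 stitches; work 33 rows.

Finished = 7.5 − 0.5 = 7 inches.
7 inches × 2.54 = 17.78 cm.
10/5 = 2 sts per cm; 17.78 × 2 = 35.56 sts.
Nearest multiple of 6 → 36.
5 inches = 12.70 cm; × 2.6 = 33.02 → 33 rows.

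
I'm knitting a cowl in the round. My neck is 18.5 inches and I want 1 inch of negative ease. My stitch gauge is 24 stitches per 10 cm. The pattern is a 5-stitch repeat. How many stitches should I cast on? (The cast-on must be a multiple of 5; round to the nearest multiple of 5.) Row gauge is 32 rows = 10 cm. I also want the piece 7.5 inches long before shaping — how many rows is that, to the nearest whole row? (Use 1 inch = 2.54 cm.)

Cast on 105 stitches; work 61 rows.

Finished = 18.5 − 1 = 17.5 inches.
17.5 inches × 2.54 = 44.45 cm.
24/10 = 2.4 sts per cm; 44.45 × 2.4 = 106.68 sts.
Nearest multiple of 5 → 105.
7.5 inches = 19.05 cm; × 3.2 = 60.96 → 61 rows.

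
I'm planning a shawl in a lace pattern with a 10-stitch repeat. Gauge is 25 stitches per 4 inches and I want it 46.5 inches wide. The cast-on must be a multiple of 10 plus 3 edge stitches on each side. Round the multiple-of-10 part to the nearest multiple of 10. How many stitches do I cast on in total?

25 / 4 = 6.25 sts per inch.
46.5 × 6.25 = 290.62 sts.
Less 6 edge sts → 284.62 for the repeat.
Nearest multiple of 10: 280.
Add back 6 edge sts → 286.

286 stitches.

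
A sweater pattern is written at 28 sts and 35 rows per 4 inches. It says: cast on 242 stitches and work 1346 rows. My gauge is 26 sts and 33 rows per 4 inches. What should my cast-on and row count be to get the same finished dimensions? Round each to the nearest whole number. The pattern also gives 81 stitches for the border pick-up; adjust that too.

Cast on 225 stitches; work 1269 rows; border pick-up 75 stitches.

Stitches: 242 × 26/28 = 224.71 → 225.
Rows: 1346 × 33/35 = 1269.09 → 1269.
border pick-up: 81 × 26/28 = 75.21 → 75.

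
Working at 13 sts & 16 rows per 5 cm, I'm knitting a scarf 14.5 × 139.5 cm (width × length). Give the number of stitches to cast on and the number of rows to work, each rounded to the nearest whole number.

Cast on 38 stitches and work 446 rows.

Stitch gauge = 13/5 = 2.6 sts/cm; 14.5 × 2.6 = 37.70 → 38 sts.
Row gauge = 16/5 = 3.2 rows/cm; 139.5 × 3.2 = 446.40 → 446 rows.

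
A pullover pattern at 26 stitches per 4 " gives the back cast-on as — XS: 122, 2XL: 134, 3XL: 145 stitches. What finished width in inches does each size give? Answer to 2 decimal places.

XS 18.77 inches; 2XL 20.62 inches; 3XL 22.31 inches.

26/4 = 6.5 sts per in.
XS: 122 / 6.5 = 18.769 → 18.77 in.
2XL: 134 / 6.5 = 20.615 → 20.62 in.
3XL: 145 / 6.5 = 22.308 → 22.31 in.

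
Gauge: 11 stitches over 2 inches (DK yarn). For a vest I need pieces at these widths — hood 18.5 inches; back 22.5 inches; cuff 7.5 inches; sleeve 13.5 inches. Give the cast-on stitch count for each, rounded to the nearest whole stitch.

hood 102; back 124; cuff 41; sleeve 74.

Rate = 11/2 = 5.5 sts per in.
hood: 18.5 × 5.5 = 101.75 → 102.
back: 22.5 × 5.5 = 123.75 → 124.
cuff: 7.5 × 5.5 = 41.25 → 41.
sleeve: 13.5 × 5.5 = 74.25 → 74.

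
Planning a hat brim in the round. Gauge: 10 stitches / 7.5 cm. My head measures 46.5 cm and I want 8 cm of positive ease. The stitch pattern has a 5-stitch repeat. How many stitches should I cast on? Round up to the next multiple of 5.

Cast on 75 stitches.

Finished = 46.5 + 8 = 54.5 cm.
10 / 7.5 = 1.333 sts/cm.
54.5 × 1.333 = 72.67 sts.
Next multiple of 5: 75.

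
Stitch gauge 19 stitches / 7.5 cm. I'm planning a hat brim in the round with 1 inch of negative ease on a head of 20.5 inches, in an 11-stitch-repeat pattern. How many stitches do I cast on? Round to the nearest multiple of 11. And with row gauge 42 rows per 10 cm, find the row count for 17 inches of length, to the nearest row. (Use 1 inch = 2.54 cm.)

Cast on 121 stitches; work 181 rows.

Finished = 20.5 − 1 = 19.5 inches.
19.5 inches × 2.54 = 49.53 cm.
19/7.5 = 2.533 sts per cm; 49.53 × 2.533 = 125.48 sts.
Nearest multiple of 11 → 121.
17 inches = 43.18 cm; × 4.2 = 181.36 → 181 rows.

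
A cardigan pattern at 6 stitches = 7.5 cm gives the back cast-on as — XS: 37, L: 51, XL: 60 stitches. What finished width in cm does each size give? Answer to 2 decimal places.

6/7.5 = 0.8 sts per cm.
XS: 37 / 0.8 = 46.250 → 46.25 cm.
L: 51 / 0.8 = 63.750 → 63.75 cm.
XL: 60 / 0.8 = 75.000 → 75.00 cm.

XS 46.25 cm; L 63.75 cm; XL 75.00 cm.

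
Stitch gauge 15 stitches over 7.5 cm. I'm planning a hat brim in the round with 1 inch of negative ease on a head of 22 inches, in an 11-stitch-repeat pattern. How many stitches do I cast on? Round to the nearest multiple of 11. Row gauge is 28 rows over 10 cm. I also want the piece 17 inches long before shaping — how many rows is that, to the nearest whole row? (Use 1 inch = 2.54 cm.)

Cast on 110 stitches; work 121 rows.

Finished = 22 − 1 = 21 inches.
21 inches × 2.54 = 53.34 cm.
15/7.5 = 2 sts per cm; 53.34 × 2 = 106.68 sts.
Nearest multiple of 11 → 110.
17 inches = 43.18 cm; × 2.8 = 120.90 → 121 rows.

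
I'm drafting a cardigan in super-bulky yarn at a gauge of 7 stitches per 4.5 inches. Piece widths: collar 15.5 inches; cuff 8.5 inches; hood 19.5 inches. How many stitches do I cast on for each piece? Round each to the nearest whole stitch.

collar 24; cuff 13; hood 30.

Rate = 7/4.5 = 1.556 sts per in.
collar: 15.5 × 1.556 = 24.11 → 24.
cuff: 8.5 × 1.556 = 13.22 → 13.
hood: 19.5 × 1.556 = 30.33 → 30.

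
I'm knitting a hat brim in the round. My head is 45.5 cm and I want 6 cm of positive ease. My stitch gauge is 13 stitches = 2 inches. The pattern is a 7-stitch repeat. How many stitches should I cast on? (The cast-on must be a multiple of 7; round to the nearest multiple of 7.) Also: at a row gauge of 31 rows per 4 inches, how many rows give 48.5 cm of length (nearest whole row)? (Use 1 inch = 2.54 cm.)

Finished = 45.5 + 6 = 51.5 cm.
51.5 cm × 1/2.54 = 20.28 inches.
13/2 = 6.5 sts per in; 20.28 × 6.5 = 131.79 sts.
Nearest multiple of 7 → 133.
48.5 cm = 19.09 inches; × 7.75 = 147.98 → 148 rows.

Cast on 133 stitches; work 148 rows.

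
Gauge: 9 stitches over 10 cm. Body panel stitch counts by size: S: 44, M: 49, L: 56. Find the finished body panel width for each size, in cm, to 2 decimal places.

S 48.89 cm; M 54.44 cm; L 62.22 cm.

9/10 = 0.9 sts per cm.
S: 44 / 0.9 = 48.889 → 48.89 cm.
M: 49 / 0.9 = 54.444 → 54.44 cm.
L: 56 / 0.9 = 62.222 → 62.22 cm.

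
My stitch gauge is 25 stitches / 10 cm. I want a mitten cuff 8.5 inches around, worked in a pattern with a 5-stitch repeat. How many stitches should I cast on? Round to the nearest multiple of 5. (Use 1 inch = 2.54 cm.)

8.5 in = 8.5 × 2.54 = 21.59 cm.
25 / 10 = 2.5 sts/cm.
21.59 × 2.5 = 53.98 sts.
→ 55.

CO 55 sts.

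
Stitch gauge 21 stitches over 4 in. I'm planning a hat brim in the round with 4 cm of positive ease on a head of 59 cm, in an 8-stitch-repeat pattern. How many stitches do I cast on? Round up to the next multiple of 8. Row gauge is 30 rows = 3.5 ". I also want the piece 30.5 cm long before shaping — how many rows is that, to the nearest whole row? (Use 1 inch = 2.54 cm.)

Cast on 136 stitches; work 103 rows.

Finished = 59 + 4 = 63 cm.
63 cm × 1/2.54 = 24.80 inches.
21/4 = 5.25 sts per in; 24.80 × 5.25 = 130.22 sts.
Next multiple of 8 → 136.
30.5 cm = 12.01 inches; × 8.571 = 102.92 → 103 rows.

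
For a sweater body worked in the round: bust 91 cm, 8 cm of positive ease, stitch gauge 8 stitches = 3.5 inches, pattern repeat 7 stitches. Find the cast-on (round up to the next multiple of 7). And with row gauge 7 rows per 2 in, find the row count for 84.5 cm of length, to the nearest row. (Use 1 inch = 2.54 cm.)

Finished = 91 + 8 = 99 cm.
99 cm × 1/2.54 = 38.98 inches.
8/3.5 = 2.286 sts per in; 38.98 × 2.286 = 89.09 sts.
Next multiple of 7 → 91.
84.5 cm = 33.27 inches; × 3.5 = 116.44 → 116 rows.

Cast on 91 stitches; work 116 rows.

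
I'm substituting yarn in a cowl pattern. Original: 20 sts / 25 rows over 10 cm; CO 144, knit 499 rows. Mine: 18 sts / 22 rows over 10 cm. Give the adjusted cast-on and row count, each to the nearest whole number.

Stitches: 144 × 18/20 = 129.60 → 130.
Rows: 499 × 22/25 = 439.12 → 439.

Cast on 130 stitches; work 439 rows.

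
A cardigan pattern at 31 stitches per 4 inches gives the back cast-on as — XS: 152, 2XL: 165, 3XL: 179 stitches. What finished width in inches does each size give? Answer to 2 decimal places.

31/4 = 7.75 sts per in.
XS: 152 / 7.75 = 19.613 → 19.61 in.
2XL: 165 / 7.75 = 21.290 → 21.29 in.
3XL: 179 / 7.75 = 23.097 → 23.10 in.

XS 19.61 inches; 2XL 21.29 inches; 3XL 23.10 inches.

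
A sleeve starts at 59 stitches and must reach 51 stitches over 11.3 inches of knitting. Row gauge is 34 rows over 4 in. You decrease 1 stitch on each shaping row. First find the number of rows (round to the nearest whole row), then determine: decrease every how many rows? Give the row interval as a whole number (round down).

Rows = 11.3 × 8.5 = 96.1 → 96 rows.
Stitches to remove: 8 → 8 shaping rows (at 1 st each).
96 / 8 = 12.00 → every 12 rows.

Decrease every 12th row.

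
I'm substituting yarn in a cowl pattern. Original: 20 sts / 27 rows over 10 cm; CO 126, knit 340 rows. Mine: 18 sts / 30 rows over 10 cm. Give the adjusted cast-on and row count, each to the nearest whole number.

Cast on 113 stitches; work 378 rows.

Stitches: 126 × 18/20 = 113.40 → 113.
Rows: 340 × 30/27 = 377.78 → 378.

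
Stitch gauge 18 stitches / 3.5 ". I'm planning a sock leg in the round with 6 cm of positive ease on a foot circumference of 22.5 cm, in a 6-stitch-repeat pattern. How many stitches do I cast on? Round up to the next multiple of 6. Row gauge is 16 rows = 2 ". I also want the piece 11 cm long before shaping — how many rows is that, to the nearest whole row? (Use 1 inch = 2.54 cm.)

Cast on 60 stitches; work 35 rows.

Finished = 22.5 + 6 = 28.5 cm.
28.5 cm × 1/2.54 = 11.22 inches.
18/3.5 = 5.143 sts per in; 11.22 × 5.143 = 57.71 sts.
Next multiple of 6 → 60.
11 cm = 4.33 inches; × 8 = 34.65 → 35 rows.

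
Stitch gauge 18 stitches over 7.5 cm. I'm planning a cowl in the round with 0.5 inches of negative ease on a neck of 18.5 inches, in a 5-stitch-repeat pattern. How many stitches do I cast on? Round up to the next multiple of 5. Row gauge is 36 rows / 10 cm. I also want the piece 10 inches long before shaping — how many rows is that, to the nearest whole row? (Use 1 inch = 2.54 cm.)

Finished = 18.5 − 0.5 = 18 inches.
18 inches × 2.54 = 45.72 cm.
18/7.5 = 2.4 sts per cm; 45.72 × 2.4 = 109.73 sts.
Next multiple of 5 → 110.
10 inches = 25.40 cm; × 3.6 = 91.44 → 91 rows.

Cast on 110 stitches; work 91 rows.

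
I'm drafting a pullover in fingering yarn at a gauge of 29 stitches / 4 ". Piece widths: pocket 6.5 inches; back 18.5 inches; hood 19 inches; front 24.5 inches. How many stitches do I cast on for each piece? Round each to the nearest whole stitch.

pocket 47; back 134; hood 138; front 178.

Rate = 29/4 = 7.25 sts per in.
pocket: 6.5 × 7.25 = 47.12 → 47.
back: 18.5 × 7.25 = 134.12 → 134.
hood: 19 × 7.25 = 137.75 → 138.
front: 24.5 × 7.25 = 177.62 → 178.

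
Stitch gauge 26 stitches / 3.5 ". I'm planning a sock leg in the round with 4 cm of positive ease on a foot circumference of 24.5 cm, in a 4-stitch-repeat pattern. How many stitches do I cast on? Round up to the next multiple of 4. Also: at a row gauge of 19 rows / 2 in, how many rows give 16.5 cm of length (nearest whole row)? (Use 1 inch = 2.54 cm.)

Cast on 84 stitches; work 62 rows.

Finished = 24.5 + 4 = 28.5 cm.
28.5 cm × 1/2.54 = 11.22 inches.
26/3.5 = 7.429 sts per in; 11.22 × 7.429 = 83.35 sts.
Next multiple of 4 → 84.
16.5 cm = 6.50 inches; × 9.5 = 61.71 → 62 rows.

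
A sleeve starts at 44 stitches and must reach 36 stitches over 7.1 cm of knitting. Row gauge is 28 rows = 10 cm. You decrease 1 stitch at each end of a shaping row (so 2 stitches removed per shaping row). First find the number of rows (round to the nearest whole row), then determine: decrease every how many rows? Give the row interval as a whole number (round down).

Decrease every 5th row.

Rows = 7.1 × 2.8 = 19.9 → 20 rows.
Stitches to remove: 8 → 4 shaping rows (at 2 st each).
20 / 4 = 5.00 → every 5 rows.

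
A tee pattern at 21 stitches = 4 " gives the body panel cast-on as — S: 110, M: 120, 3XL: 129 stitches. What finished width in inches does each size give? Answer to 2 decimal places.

21/4 = 5.25 sts per in.
S: 110 / 5.25 = 20.952 → 20.95 in.
M: 120 / 5.25 = 22.857 → 22.86 in.
3XL: 129 / 5.25 = 24.571 → 24.57 in.

S 20.95 inches; M 22.86 inches; 3XL 24.57 inches.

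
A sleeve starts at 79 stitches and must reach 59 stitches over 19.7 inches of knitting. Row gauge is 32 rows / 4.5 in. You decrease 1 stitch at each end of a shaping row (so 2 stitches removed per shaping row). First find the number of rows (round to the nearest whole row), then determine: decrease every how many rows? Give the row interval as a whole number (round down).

Decrease every 14th row.

Rows = 19.7 × 7.111 = 140.1 → 140 rows.
Stitches to remove: 20 → 10 shaping rows (at 2 st each).
140 / 10 = 14.00 → every 14 rows.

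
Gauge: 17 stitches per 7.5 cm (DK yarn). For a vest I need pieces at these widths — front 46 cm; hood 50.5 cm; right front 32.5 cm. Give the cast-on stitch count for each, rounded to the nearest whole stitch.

front 104; hood 114; right front 74.

Rate = 17/7.5 = 2.267 sts per cm.
front: 46 × 2.267 = 104.27 → 104.
hood: 50.5 × 2.267 = 114.47 → 114.
right front: 32.5 × 2.267 = 73.67 → 74.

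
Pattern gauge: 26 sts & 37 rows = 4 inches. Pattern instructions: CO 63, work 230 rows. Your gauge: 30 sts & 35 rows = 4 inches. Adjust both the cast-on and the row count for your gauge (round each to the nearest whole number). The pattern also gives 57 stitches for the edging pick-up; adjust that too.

Stitches: 63 × 30/26 = 72.69 → 73.
Rows: 230 × 35/37 = 217.57 → 218.
edging pick-up: 57 × 30/26 = 65.77 → 66.

Cast on 73 stitches; work 218 rows; edging pick-up 66 stitches.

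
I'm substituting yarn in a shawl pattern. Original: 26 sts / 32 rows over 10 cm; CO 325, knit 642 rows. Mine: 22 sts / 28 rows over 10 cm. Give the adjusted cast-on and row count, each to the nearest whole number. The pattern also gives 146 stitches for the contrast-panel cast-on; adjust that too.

Cast on 275 stitches; work 562 rows; contrast-panel cast-on 124 stitches.

Stitches: 325 × 22/26 = 275.00 → 275.
Rows: 642 × 28/32 = 561.75 → 562.
contrast-panel cast-on: 146 × 22/26 = 123.54 → 124.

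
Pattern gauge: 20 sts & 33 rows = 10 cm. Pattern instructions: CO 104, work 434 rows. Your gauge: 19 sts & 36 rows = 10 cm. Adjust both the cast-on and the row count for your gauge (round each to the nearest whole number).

Cast on 99 stitches; work 473 rows.

Stitches: 104 × 19/20 = 98.80 → 99.
Rows: 434 × 36/33 = 473.45 → 473.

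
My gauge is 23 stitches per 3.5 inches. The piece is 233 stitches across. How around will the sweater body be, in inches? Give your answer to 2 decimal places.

23 stitches / 3.5 inch = 6.571 stitches per inch.
233 / 6.571 = 35.457 inches.

35.46 inches.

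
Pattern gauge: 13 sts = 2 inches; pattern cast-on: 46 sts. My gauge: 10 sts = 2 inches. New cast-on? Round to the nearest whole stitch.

Scale factor = 10 / 13 = 0.769.
46 × 10 / 13 = 35.38 sts.
→ 35 sts.

CO 35 sts.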